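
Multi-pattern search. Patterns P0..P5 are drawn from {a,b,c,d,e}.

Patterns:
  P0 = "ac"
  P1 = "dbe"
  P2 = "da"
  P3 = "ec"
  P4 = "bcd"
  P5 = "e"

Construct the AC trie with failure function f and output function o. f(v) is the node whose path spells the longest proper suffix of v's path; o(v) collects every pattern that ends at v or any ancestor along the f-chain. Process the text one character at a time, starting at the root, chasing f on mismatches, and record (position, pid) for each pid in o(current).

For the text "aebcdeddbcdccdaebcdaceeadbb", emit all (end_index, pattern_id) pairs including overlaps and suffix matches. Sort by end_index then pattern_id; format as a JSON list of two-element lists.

Build automaton:
Trie nodes:
  n0 'ε': a→1 b→9 d→3 e→7
  n1 'a': c→2
  n2 'ac': ·  [P0 ends]
  n3 'd': a→6 b→4
  n4 'db': e→5
  n5 'dbe': ·  [P1 ends]
  n6 'da': ·  [P2 ends]
  n7 'e': c→8  [P5 ends]
  n8 'ec': ·  [P3 ends]
  n9 'b': c→10
  n10 'bc': d→11
  n11 'bcd': ·  [P4 ends]

BFS fail/out derivation:
  fail(1) 'a': from fail(0)=0 chase 'a': 0 ⇒ 0;  out=∅∪out(0)=∅
  fail(3) 'd': from fail(0)=0 chase 'd': 0 ⇒ 0;  out=∅∪out(0)=∅
  fail(7) 'e': from fail(0)=0 chase 'e': 0 ⇒ 0;  out={5}∪out(0)={5}
  fail(9) 'b': from fail(0)=0 chase 'b': 0 ⇒ 0;  out=∅∪out(0)=∅
  fail(2) 'ac': from fail(1)=0 chase 'c': 0 ⇒ 0;  out={0}∪out(0)={0}
  fail(4) 'db': from fail(3)=0 chase 'b': 0 ⇒ 9;  out=∅∪out(9)=∅
  fail(6) 'da': from fail(3)=0 chase 'a': 0 ⇒ 1;  out={2}∪out(1)={2}
  fail(8) 'ec': from fail(7)=0 chase 'c': 0 ⇒ 0;  out={3}∪out(0)={3}
  fail(10) 'bc': from fail(9)=0 chase 'c': 0 ⇒ 0;  out=∅∪out(0)=∅
  fail(5) 'dbe': from fail(4)=9 chase 'e': 9→0 ⇒ 7;  out={1}∪out(7)={1,5}
  fail(11) 'bcd': from fail(10)=0 chase 'd': 0 ⇒ 3;  out={4}∪out(3)={4}

Run:
i=0 'a': node 0→1
i=1 'e': node 1→7 (fail-walked)  ** P5@[1:1]
i=2 'b': node 7→9 (fail-walked)
i=3 'c': node 9→10
i=4 'd': node 10→11  ** P4@[2:4]
i=5 'e': node 11→7 (fail-walked)  ** P5@[5:5]
i=6 'd': node 7→3 (fail-walked)
i=7 'd': node 3→3 (fail-walked)
i=8 'b': node 3→4
i=9 'c': node 4→10 (fail-walked)
i=10 'd': node 10→11  ** P4@[8:10]
i=11 'c': node 11→0 (fail-walked)
i=12 'c': node 0→0
i=13 'd': node 0→3
i=14 'a': node 3→6  ** P2@[13:14]
i=15 'e': node 6→7 (fail-walked)  ** P5@[15:15]
i=16 'b': node 7→9 (fail-walked)
i=17 'c': node 9→10
i=18 'd': node 10→11  ** P4@[16:18]
i=19 'a': node 11→6 (fail-walked)  ** P2@[18:19]
i=20 'c': node 6→2 (fail-walked)  ** P0@[19:20]
i=21 'e': node 2→7 (fail-walked)  ** P5@[21:21]
i=22 'e': node 7→7 (fail-walked)  ** P5@[22:22]
i=23 'a': node 7→1 (fail-walked)
i=24 'd': node 1→3 (fail-walked)
i=25 'b': node 3→4
i=26 'b': node 4→9 (fail-walked)

Matches: [[1,5],[4,4],[5,5],[10,4],[14,2],[15,5],[18,4],[19,2],[20,0],[21,5],[22,5]]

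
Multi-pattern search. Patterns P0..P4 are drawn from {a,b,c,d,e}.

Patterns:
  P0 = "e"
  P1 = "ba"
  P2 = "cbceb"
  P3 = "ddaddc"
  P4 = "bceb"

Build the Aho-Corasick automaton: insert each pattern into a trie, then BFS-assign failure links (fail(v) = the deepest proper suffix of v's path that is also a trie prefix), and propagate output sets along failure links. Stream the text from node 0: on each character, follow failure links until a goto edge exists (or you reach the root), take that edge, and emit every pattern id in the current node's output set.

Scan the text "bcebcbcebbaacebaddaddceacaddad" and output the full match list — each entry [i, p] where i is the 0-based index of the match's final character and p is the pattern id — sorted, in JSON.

Build:
Trie nodes:
  n0 'ε': b→2 c→4 d→9 e→1
  n1 'e': ·  ←P0
  n2 'b': a→3 c→15
  n3 'ba': ·  ←P1
  n4 'c': b→5
  n5 'cb': c→6
  n6 'cbc': e→7
  n7 'cbce': b→8
  n8 'cbceb': ·  ←P2
  n9 'd': d→10
  n10 'dd': a→11
  n11 'dda': d→12
  n12 'ddad': d→13
  n13 'ddadd': c→14
  n14 'ddaddc': ·  ←P3
  n15 'bc': e→16
  n16 'bce': b→17
  n17 'bceb': ·  ←P4

Failure links (BFS by depth):
  fail(1) 'e': from fail(0)=0 chase 'e': 0 ⇒ 0;  out={0}∪out(0)={0}
  fail(2) 'b': from fail(0)=0 chase 'b': 0 ⇒ 0;  out=∅∪out(0)=∅
  fail(4) 'c': from fail(0)=0 chase 'c': 0 ⇒ 0;  out=∅∪out(0)=∅
  fail(9) 'd': from fail(0)=0 chase 'd': 0 ⇒ 0;  out=∅∪out(0)=∅
  fail(3) 'ba': from fail(2)=0 chase 'a': 0 ⇒ 0;  out={1}∪out(0)={1}
  fail(5) 'cb': from fail(4)=0 chase 'b': 0 ⇒ 2;  out=∅∪out(2)=∅
  fail(10) 'dd': from fail(9)=0 chase 'd': 0 ⇒ 9;  out=∅∪out(9)=∅
  fail(15) 'bc': from fail(2)=0 chase 'c': 0 ⇒ 4;  out=∅∪out(4)=∅
  fail(6) 'cbc': from fail(5)=2 chase 'c': 2 ⇒ 15;  out=∅∪out(15)=∅
  fail(11) 'dda': from fail(10)=9 chase 'a': 9→0 ⇒ 0;  out=∅∪out(0)=∅
  fail(16) 'bce': from fail(15)=4 chase 'e': 4→0 ⇒ 1;  out=∅∪out(1)={0}
  fail(7) 'cbce': from fail(6)=15 chase 'e': 15 ⇒ 16;  out=∅∪out(16)={0}
  fail(12) 'ddad': from fail(11)=0 chase 'd': 0 ⇒ 9;  out=∅∪out(9)=∅
  fail(17) 'bceb': from fail(16)=1 chase 'b': 1→0 ⇒ 2;  out={4}∪out(2)={4}
  fail(8) 'cbceb': from fail(7)=16 chase 'b': 16 ⇒ 17;  out={2}∪out(17)={2,4}
  fail(13) 'ddadd': from fail(12)=9 chase 'd': 9 ⇒ 10;  out=∅∪out(10)=∅
  fail(14) 'ddaddc': from fail(13)=10 chase 'c': 10→9→0 ⇒ 4;  out={3}∪out(4)={3}

Scan:
[0] read 'b'  n0⇒n2
[1] read 'c'  n2⇒n15
[2] read 'e'  n15⇒n16  ** P0@[2:2]
[3] read 'b'  n16⇒n17  ** P4@[0:3]
[4] read 'c'  n17⇒n15 (via fail)
[5] read 'b'  n15⇒n5 (via fail)
[6] read 'c'  n5⇒n6
[7] read 'e'  n6⇒n7  ** P0@[7:7]
[8] read 'b'  n7⇒n8  ** P2@[4:8],P4@[5:8]
[9] read 'b'  n8⇒n2 (via fail)
[10] read 'a'  n2⇒n3  ** P1@[9:10]
[11] read 'a'  n3⇒n0 (via fail)
[12] read 'c'  n0⇒n4
[13] read 'e'  n4⇒n1 (via fail)  ** P0@[13:13]
[14] read 'b'  n1⇒n2 (via fail)
[15] read 'a'  n2⇒n3  ** P1@[14:15]
[16] read 'd'  n3⇒n9 (via fail)
[17] read 'd'  n9⇒n10
[18] read 'a'  n10⇒n11
[19] read 'd'  n11⇒n12
[20] read 'd'  n12⇒n13
[21] read 'c'  n13⇒n14  ** P3@[16:21]
[22] read 'e'  n14⇒n1 (via fail)  ** P0@[22:22]
[23] read 'a'  n1⇒n0 (via fail)
[24] read 'c'  n0⇒n4
[25] read 'a'  n4⇒n0 (via fail)
[26] read 'd'  n0⇒n9
[27] read 'd'  n9⇒n10
[28] read 'a'  n10⇒n11
[29] read 'd'  n11⇒n12

All matches (sorted): [[2,0],[3,4],[7,0],[8,2],[8,4],[10,1],[13,0],[15,1],[21,3],[22,0]]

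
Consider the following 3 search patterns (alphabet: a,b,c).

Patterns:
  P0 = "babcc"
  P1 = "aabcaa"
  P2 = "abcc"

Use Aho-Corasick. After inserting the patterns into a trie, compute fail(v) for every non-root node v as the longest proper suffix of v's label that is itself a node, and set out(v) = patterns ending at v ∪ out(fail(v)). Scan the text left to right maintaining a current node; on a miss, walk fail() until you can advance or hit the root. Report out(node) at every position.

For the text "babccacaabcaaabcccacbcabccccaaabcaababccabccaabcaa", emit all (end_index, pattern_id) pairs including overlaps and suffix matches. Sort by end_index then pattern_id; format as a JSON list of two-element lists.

Construct AC machine:
Trie (insert patterns):
  0='ε' goto a→6 b→1
  1='b' goto a→2
  2='ba' goto b→3
  3='bab' goto c→4
  4='babc' goto c→5
  5='babcc' goto ·  [P0 ends]
  6='a' goto a→7 b→12
  7='aa' goto b→8
  8='aab' goto c→9
  9='aabc' goto a→10
  10='aabca' goto a→11
  11='aabcaa' goto ·  [P1 ends]
  12='ab' goto c→13
  13='abc' goto c→14
  14='abcc' goto ·  [P2 ends]

BFS fail/out derivation:
  n1('b'): parent n0 fail=0; on 'b' 0 → fail=0;  out ∅∪∅=∅
  n6('a'): parent n0 fail=0; on 'a' 0 → fail=0;  out ∅∪∅=∅
  n2('ba'): parent n1 fail=0; on 'a' 0 → fail=6;  out ∅∪∅=∅
  n7('aa'): parent n6 fail=0; on 'a' 0 → fail=6;  out ∅∪∅=∅
  n12('ab'): parent n6 fail=0; on 'b' 0 → fail=1;  out ∅∪∅=∅
  n3('bab'): parent n2 fail=6; on 'b' 6 → fail=12;  out ∅∪∅=∅
  n8('aab'): parent n7 fail=6; on 'b' 6 → fail=12;  out ∅∪∅=∅
  n13('abc'): parent n12 fail=1; on 'c' 1→0 → fail=0;  out ∅∪∅=∅
  n4('babc'): parent n3 fail=12; on 'c' 12 → fail=13;  out ∅∪∅=∅
  n9('aabc'): parent n8 fail=12; on 'c' 12 → fail=13;  out ∅∪∅=∅
  n14('abcc'): parent n13 fail=0; on 'c' 0 → fail=0;  out {2}∪∅={2}
  n5('babcc'): parent n4 fail=13; on 'c' 13 → fail=14;  out {0}∪{2}={0,2}
  n10('aabca'): parent n9 fail=13; on 'a' 13→0 → fail=6;  out ∅∪∅=∅
  n11('aabcaa'): parent n10 fail=6; on 'a' 6 → fail=7;  out {1}∪∅={1}

Scan:
pos 0 'b': at 1
pos 1 'a': at 2
pos 2 'b': at 3
pos 3 'c': at 4
pos 4 'c': at 5  → match P0@[0:4],P2@[1:4]
pos 5 'a': at 6 (via fail)
pos 6 'c': at 0 (via fail)
pos 7 'a': at 6
pos 8 'a': at 7
pos 9 'b': at 8
pos 10 'c': at 9
pos 11 'a': at 10
pos 12 'a': at 11  → match P1@[7:12]
pos 13 'a': at 7 (via fail)
pos 14 'b': at 8
pos 15 'c': at 9
pos 16 'c': at 14 (via fail)  → match P2@[13:16]
pos 17 'c': at 0 (via fail)
pos 18 'a': at 6
pos 19 'c': at 0 (via fail)
pos 20 'b': at 1
pos 21 'c': at 0 (via fail)
pos 22 'a': at 6
pos 23 'b': at 12
pos 24 'c': at 13
pos 25 'c': at 14  → match P2@[22:25]
pos 26 'c': at 0 (via fail)
pos 27 'c': at 0
pos 28 'a': at 6
pos 29 'a': at 7
pos 30 'a': at 7 (via fail)
pos 31 'b': at 8
pos 32 'c': at 9
pos 33 'a': at 10
pos 34 'a': at 11  → match P1@[29:34]
pos 35 'b': at 8 (via fail)
pos 36 'a': at 2 (via fail)
pos 37 'b': at 3
pos 38 'c': at 4
pos 39 'c': at 5  → match P0@[35:39],P2@[36:39]
pos 40 'a': at 6 (via fail)
pos 41 'b': at 12
pos 42 'c': at 13
pos 43 'c': at 14  → match P2@[40:43]
pos 44 'a': at 6 (via fail)
pos 45 'a': at 7
pos 46 'b': at 8
pos 47 'c': at 9
pos 48 'a': at 10
pos 49 'a': at 11  → match P1@[44:49]

Matches: [[4,0],[4,2],[12,1],[16,2],[25,2],[34,1],[39,0],[39,2],[43,2],[49,1]]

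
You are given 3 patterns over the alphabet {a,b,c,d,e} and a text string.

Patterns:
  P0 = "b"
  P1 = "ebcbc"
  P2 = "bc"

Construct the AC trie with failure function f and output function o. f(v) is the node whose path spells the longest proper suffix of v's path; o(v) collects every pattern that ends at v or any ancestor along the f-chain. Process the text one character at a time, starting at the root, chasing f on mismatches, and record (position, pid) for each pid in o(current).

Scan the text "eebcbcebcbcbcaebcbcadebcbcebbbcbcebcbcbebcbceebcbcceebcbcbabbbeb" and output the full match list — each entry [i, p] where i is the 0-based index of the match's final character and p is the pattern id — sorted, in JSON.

Build automaton:
Trie (insert patterns):
  n0 'ε': b→1 e→2
  n1 'b': c→7  [P0 ends]
  n2 'e': b→3
  n3 'eb': c→4
  n4 'ebc': b→5
  n5 'ebcb': c→6
  n6 'ebcbc': ·  [P1 ends]
  n7 'bc': ·  [P2 ends]

BFS fail/out derivation:
  n1('b'): parent n0 fail=0; on 'b' 0 → fail=0;  out {0}∪∅={0}
  n2('e'): parent n0 fail=0; on 'e' 0 → fail=0;  out ∅∪∅=∅
  n3('eb'): parent n2 fail=0; on 'b' 0 → fail=1;  out ∅∪{0}={0}
  n7('bc'): parent n1 fail=0; on 'c' 0 → fail=0;  out {2}∪∅={2}
  n4('ebc'): parent n3 fail=1; on 'c' 1 → fail=7;  out ∅∪{2}={2}
  n5('ebcb'): parent n4 fail=7; on 'b' 7→0 → fail=1;  out ∅∪{0}={0}
  n6('ebcbc'): parent n5 fail=1; on 'c' 1 → fail=7;  out {1}∪{2}={1,2}

Run:
pos 0 'e': at 2
pos 1 'e': at 2 ·f
pos 2 'b': at 3  ** P0@[2:2]
pos 3 'c': at 4  ** P2@[2:3]
pos 4 'b': at 5  ** P0@[4:4]
pos 5 'c': at 6  ** P1@[1:5],P2@[4:5]
pos 6 'e': at 2 ·f
pos 7 'b': at 3  ** P0@[7:7]
pos 8 'c': at 4  ** P2@[7:8]
pos 9 'b': at 5  ** P0@[9:9]
pos 10 'c': at 6  ** P1@[6:10],P2@[9:10]
pos 11 'b': at 1 ·f  ** P0@[11:11]
pos 12 'c': at 7  ** P2@[11:12]
pos 13 'a': at 0 ·f
pos 14 'e': at 2
pos 15 'b': at 3  ** P0@[15:15]
pos 16 'c': at 4  ** P2@[15:16]
pos 17 'b': at 5  ** P0@[17:17]
pos 18 'c': at 6  ** P1@[14:18],P2@[17:18]
pos 19 'a': at 0 ·f
pos 20 'd': at 0
pos 21 'e': at 2
pos 22 'b': at 3  ** P0@[22:22]
pos 23 'c': at 4  ** P2@[22:23]
pos 24 'b': at 5  ** P0@[24:24]
pos 25 'c': at 6  ** P1@[21:25],P2@[24:25]
pos 26 'e': at 2 ·f
pos 27 'b': at 3  ** P0@[27:27]
pos 28 'b': at 1 ·f  ** P0@[28:28]
pos 29 'b': at 1 ·f  ** P0@[29:29]
pos 30 'c': at 7  ** P2@[29:30]
pos 31 'b': at 1 ·f  ** P0@[31:31]
pos 32 'c': at 7  ** P2@[31:32]
pos 33 'e': at 2 ·f
pos 34 'b': at 3  ** P0@[34:34]
pos 35 'c': at 4  ** P2@[34:35]
pos 36 'b': at 5  ** P0@[36:36]
pos 37 'c': at 6  ** P1@[33:37],P2@[36:37]
pos 38 'b': at 1 ·f  ** P0@[38:38]
pos 39 'e': at 2 ·f
pos 40 'b': at 3  ** P0@[40:40]
pos 41 'c': at 4  ** P2@[40:41]
pos 42 'b': at 5  ** P0@[42:42]
pos 43 'c': at 6  ** P1@[39:43],P2@[42:43]
pos 44 'e': at 2 ·f
pos 45 'e': at 2 ·f
pos 46 'b': at 3  ** P0@[46:46]
pos 47 'c': at 4  ** P2@[46:47]
pos 48 'b': at 5  ** P0@[48:48]
pos 49 'c': at 6  ** P1@[45:49],P2@[48:49]
pos 50 'c': at 0 ·f
pos 51 'e': at 2
pos 52 'e': at 2 ·f
pos 53 'b': at 3  ** P0@[53:53]
pos 54 'c': at 4  ** P2@[53:54]
pos 55 'b': at 5  ** P0@[55:55]
pos 56 'c': at 6  ** P1@[52:56],P2@[55:56]
pos 57 'b': at 1 ·f  ** P0@[57:57]
pos 58 'a': at 0 ·f
pos 59 'b': at 1  ** P0@[59:59]
pos 60 'b': at 1 ·f  ** P0@[60:60]
pos 61 'b': at 1 ·f  ** P0@[61:61]
pos 62 'e': at 2 ·f
pos 63 'b': at 3  ** P0@[63:63]

Result: [[2,0],[3,2],[4,0],[5,1],[5,2],[7,0],[8,2],[9,0],[10,1],[10,2],[11,0],[12,2],[15,0],[16,2],[17,0],[18,1],[18,2],[22,0],[23,2],[24,0],[25,1],[25,2],[27,0],[28,0],[29,0],[30,2],[31,0],[32,2],[34,0],[35,2],[36,0],[37,1],[37,2],[38,0],[40,0],[41,2],[42,0],[43,1],[43,2],[46,0],[47,2],[48,0],[49,1],[49,2],[53,0],[54,2],[55,0],[56,1],[56,2],[57,0],[59,0],[60,0],[61,0],[63,0]]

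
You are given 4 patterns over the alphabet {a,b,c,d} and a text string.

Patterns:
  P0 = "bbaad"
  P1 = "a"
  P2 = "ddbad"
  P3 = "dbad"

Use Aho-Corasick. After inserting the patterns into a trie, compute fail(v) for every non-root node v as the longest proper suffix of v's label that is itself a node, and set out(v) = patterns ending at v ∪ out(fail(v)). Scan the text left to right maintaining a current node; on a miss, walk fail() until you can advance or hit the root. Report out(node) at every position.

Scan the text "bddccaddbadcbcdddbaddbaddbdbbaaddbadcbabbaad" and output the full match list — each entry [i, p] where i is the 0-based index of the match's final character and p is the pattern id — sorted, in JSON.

Build:
Trie nodes:
  n0 'ε': a→6 b→1 d→7
  n1 'b': b→2
  n2 'bb': a→3
  n3 'bba': a→4
  n4 'bbaa': d→5
  n5 'bbaad': ·  [P0 ends]
  n6 'a': ·  [P1 ends]
  n7 'd': b→12 d→8
  n8 'dd': b→9
  n9 'ddb': a→10
  n10 'ddba': d→11
  n11 'ddbad': ·  [P2 ends]
  n12 'db': a→13
  n13 'dba': d→14
  n14 'dbad': ·  [P3 ends]

Failure links (BFS by depth):
  n1('b'): parent n0 fail=0; on 'b' 0 → fail=0;  out ∅∪∅=∅
  n6('a'): parent n0 fail=0; on 'a' 0 → fail=0;  out {1}∪∅={1}
  n7('d'): parent n0 fail=0; on 'd' 0 → fail=0;  out ∅∪∅=∅
  n2('bb'): parent n1 fail=0; on 'b' 0 → fail=1;  out ∅∪∅=∅
  n8('dd'): parent n7 fail=0; on 'd' 0 → fail=7;  out ∅∪∅=∅
  n12('db'): parent n7 fail=0; on 'b' 0 → fail=1;  out ∅∪∅=∅
  n3('bba'): parent n2 fail=1; on 'a' 1→0 → fail=6;  out ∅∪{1}={1}
  n9('ddb'): parent n8 fail=7; on 'b' 7 → fail=12;  out ∅∪∅=∅
  n13('dba'): parent n12 fail=1; on 'a' 1→0 → fail=6;  out ∅∪{1}={1}
  n4('bbaa'): parent n3 fail=6; on 'a' 6→0 → fail=6;  out ∅∪{1}={1}
  n10('ddba'): parent n9 fail=12; on 'a' 12 → fail=13;  out ∅∪{1}={1}
  n14('dbad'): parent n13 fail=6; on 'd' 6→0 → fail=7;  out {3}∪∅={3}
  n5('bbaad'): parent n4 fail=6; on 'd' 6→0 → fail=7;  out {0}∪∅={0}
  n11('ddbad'): parent n10 fail=13; on 'd' 13 → fail=14;  out {2}∪{3}={2,3}

Run:
[0] read 'b'  n0⇒n1
[1] read 'd'  n1⇒n7 (fail-walked)
[2] read 'd'  n7⇒n8
[3] read 'c'  n8⇒n0 (fail-walked)
[4] read 'c'  n0⇒n0
[5] read 'a'  n0⇒n6  → match P1@[5:5]
[6] read 'd'  n6⇒n7 (fail-walked)
[7] read 'd'  n7⇒n8
[8] read 'b'  n8⇒n9
[9] read 'a'  n9⇒n10  → match P1@[9:9]
[10] read 'd'  n10⇒n11  → match P2@[6:10],P3@[7:10]
[11] read 'c'  n11⇒n0 (fail-walked)
[12] read 'b'  n0⇒n1
[13] read 'c'  n1⇒n0 (fail-walked)
[14] read 'd'  n0⇒n7
[15] read 'd'  n7⇒n8
[16] read 'd'  n8⇒n8 (fail-walked)
[17] read 'b'  n8⇒n9
[18] read 'a'  n9⇒n10  → match P1@[18:18]
[19] read 'd'  n10⇒n11  → match P2@[15:19],P3@[16:19]
[20] read 'd'  n11⇒n8 (fail-walked)
[21] read 'b'  n8⇒n9
[22] read 'a'  n9⇒n10  → match P1@[22:22]
[23] read 'd'  n10⇒n11  → match P2@[19:23],P3@[20:23]
[24] read 'd'  n11⇒n8 (fail-walked)
[25] read 'b'  n8⇒n9
[26] read 'd'  n9⇒n7 (fail-walked)
[27] read 'b'  n7⇒n12
[28] read 'b'  n12⇒n2 (fail-walked)
[29] read 'a'  n2⇒n3  → match P1@[29:29]
[30] read 'a'  n3⇒n4  → match P1@[30:30]
[31] read 'd'  n4⇒n5  → match P0@[27:31]
[32] read 'd'  n5⇒n8 (fail-walked)
[33] read 'b'  n8⇒n9
[34] read 'a'  n9⇒n10  → match P1@[34:34]
[35] read 'd'  n10⇒n11  → match P2@[31:35],P3@[32:35]
[36] read 'c'  n11⇒n0 (fail-walked)
[37] read 'b'  n0⇒n1
[38] read 'a'  n1⇒n6 (fail-walked)  → match P1@[38:38]
[39] read 'b'  n6⇒n1 (fail-walked)
[40] read 'b'  n1⇒n2
[41] read 'a'  n2⇒n3  → match P1@[41:41]
[42] read 'a'  n3⇒n4  → match P1@[42:42]
[43] read 'd'  n4⇒n5  → match P0@[39:43]

Result: [[5,1],[9,1],[10,2],[10,3],[18,1],[19,2],[19,3],[22,1],[23,2],[23,3],[29,1],[30,1],[31,0],[34,1],[35,2],[35,3],[38,1],[41,1],[42,1],[43,0]]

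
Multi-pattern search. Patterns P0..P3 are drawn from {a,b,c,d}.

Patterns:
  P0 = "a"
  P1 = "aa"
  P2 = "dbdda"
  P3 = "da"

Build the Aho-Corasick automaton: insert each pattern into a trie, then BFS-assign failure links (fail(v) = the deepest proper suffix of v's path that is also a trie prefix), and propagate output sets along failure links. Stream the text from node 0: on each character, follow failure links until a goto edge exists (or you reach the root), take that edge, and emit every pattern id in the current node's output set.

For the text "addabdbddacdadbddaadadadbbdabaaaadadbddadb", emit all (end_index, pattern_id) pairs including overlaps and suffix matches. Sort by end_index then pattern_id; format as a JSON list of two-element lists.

Build automaton:
Trie (insert patterns):
  n0 'ε': a→1 d→3
  n1 'a': a→2  ←P0
  n2 'aa': ·  ←P1
  n3 'd': a→8 b→4
  n4 'db': d→5
  n5 'dbd': d→6
  n6 'dbdd': a→7
  n7 'dbdda': ·  ←P2
  n8 'da': ·  ←P3

Failure links (BFS by depth):
  n1('a'): parent n0 fail=0; on 'a' 0 → fail=0;  out {0}∪∅={0}
  n3('d'): parent n0 fail=0; on 'd' 0 → fail=0;  out ∅∪∅=∅
  n2('aa'): parent n1 fail=0; on 'a' 0 → fail=1;  out {1}∪{0}={0,1}
  n4('db'): parent n3 fail=0; on 'b' 0 → fail=0;  out ∅∪∅=∅
  n8('da'): parent n3 fail=0; on 'a' 0 → fail=1;  out {3}∪{0}={0,3}
  n5('dbd'): parent n4 fail=0; on 'd' 0 → fail=3;  out ∅∪∅=∅
  n6('dbdd'): parent n5 fail=3; on 'd' 3→0 → fail=3;  out ∅∪∅=∅
  n7('dbdda'): parent n6 fail=3; on 'a' 3 → fail=8;  out {2}∪{0,3}={0,2,3}

Scan:
i=0 'a': node 0→1  ** P0@[0:0]
i=1 'd': node 1→3 (fail-walked)
i=2 'd': node 3→3 (fail-walked)
i=3 'a': node 3→8  ** P0@[3:3],P3@[2:3]
i=4 'b': node 8→0 (fail-walked)
i=5 'd': node 0→3
i=6 'b': node 3→4
i=7 'd': node 4→5
i=8 'd': node 5→6
i=9 'a': node 6→7  ** P0@[9:9],P2@[5:9],P3@[8:9]
i=10 'c': node 7→0 (fail-walked)
i=11 'd': node 0→3
i=12 'a': node 3→8  ** P0@[12:12],P3@[11:12]
i=13 'd': node 8→3 (fail-walked)
i=14 'b': node 3→4
i=15 'd': node 4→5
i=16 'd': node 5→6
i=17 'a': node 6→7  ** P0@[17:17],P2@[13:17],P3@[16:17]
i=18 'a': node 7→2 (fail-walked)  ** P0@[18:18],P1@[17:18]
i=19 'd': node 2→3 (fail-walked)
i=20 'a': node 3→8  ** P0@[20:20],P3@[19:20]
i=21 'd': node 8→3 (fail-walked)
i=22 'a': node 3→8  ** P0@[22:22],P3@[21:22]
i=23 'd': node 8→3 (fail-walked)
i=24 'b': node 3→4
i=25 'b': node 4→0 (fail-walked)
i=26 'd': node 0→3
i=27 'a': node 3→8  ** P0@[27:27],P3@[26:27]
i=28 'b': node 8→0 (fail-walked)
i=29 'a': node 0→1  ** P0@[29:29]
i=30 'a': node 1→2  ** P0@[30:30],P1@[29:30]
i=31 'a': node 2→2 (fail-walked)  ** P0@[31:31],P1@[30:31]
i=32 'a': node 2→2 (fail-walked)  ** P0@[32:32],P1@[31:32]
i=33 'd': node 2→3 (fail-walked)
i=34 'a': node 3→8  ** P0@[34:34],P3@[33:34]
i=35 'd': node 8→3 (fail-walked)
i=36 'b': node 3→4
i=37 'd': node 4→5
i=38 'd': node 5→6
i=39 'a': node 6→7  ** P0@[39:39],P2@[35:39],P3@[38:39]
i=40 'd': node 7→3 (fail-walked)
i=41 'b': node 3→4

Result: [[0,0],[3,0],[3,3],[9,0],[9,2],[9,3],[12,0],[12,3],[17,0],[17,2],[17,3],[18,0],[18,1],[20,0],[20,3],[22,0],[22,3],[27,0],[27,3],[29,0],[30,0],[30,1],[31,0],[31,1],[32,0],[32,1],[34,0],[34,3],[39,0],[39,2],[39,3]]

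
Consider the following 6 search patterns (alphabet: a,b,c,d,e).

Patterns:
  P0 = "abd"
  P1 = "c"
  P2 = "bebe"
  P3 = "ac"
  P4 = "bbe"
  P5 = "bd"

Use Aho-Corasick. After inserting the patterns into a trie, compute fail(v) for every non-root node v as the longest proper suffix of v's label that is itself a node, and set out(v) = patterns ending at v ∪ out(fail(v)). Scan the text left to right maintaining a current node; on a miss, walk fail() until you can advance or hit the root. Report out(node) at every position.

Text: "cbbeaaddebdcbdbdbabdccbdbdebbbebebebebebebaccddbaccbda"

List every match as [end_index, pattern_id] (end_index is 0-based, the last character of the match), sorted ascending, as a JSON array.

Build:
Trie nodes:
  n0 'ε': a→1 b→5 c→4
  n1 'a': b→2 c→9
  n2 'ab': d→3
  n3 'abd': ·  ←P0
  n4 'c': ·  ←P1
  n5 'b': b→10 d→12 e→6
  n6 'be': b→7
  n7 'beb': e→8
  n8 'bebe': ·  ←P2
  n9 'ac': ·  ←P3
  n10 'bb': e→11
  n11 'bbe': ·  ←P4
  n12 'bd': ·  ←P5

BFS fail/out derivation:
  fail(1) 'a': from fail(0)=0 chase 'a': 0 ⇒ 0;  out=∅∪out(0)=∅
  fail(4) 'c': from fail(0)=0 chase 'c': 0 ⇒ 0;  out={1}∪out(0)={1}
  fail(5) 'b': from fail(0)=0 chase 'b': 0 ⇒ 0;  out=∅∪out(0)=∅
  fail(2) 'ab': from fail(1)=0 chase 'b': 0 ⇒ 5;  out=∅∪out(5)=∅
  fail(6) 'be': from fail(5)=0 chase 'e': 0 ⇒ 0;  out=∅∪out(0)=∅
  fail(9) 'ac': from fail(1)=0 chase 'c': 0 ⇒ 4;  out={3}∪out(4)={1,3}
  fail(10) 'bb': from fail(5)=0 chase 'b': 0 ⇒ 5;  out=∅∪out(5)=∅
  fail(12) 'bd': from fail(5)=0 chase 'd': 0 ⇒ 0;  out={5}∪out(0)={5}
  fail(3) 'abd': from fail(2)=5 chase 'd': 5 ⇒ 12;  out={0}∪out(12)={0,5}
  fail(7) 'beb': from fail(6)=0 chase 'b': 0 ⇒ 5;  out=∅∪out(5)=∅
  fail(11) 'bbe': from fail(10)=5 chase 'e': 5 ⇒ 6;  out={4}∪out(6)={4}
  fail(8) 'bebe': from fail(7)=5 chase 'e': 5 ⇒ 6;  out={2}∪out(6)={2}

Text stream:
[0] read 'c'  n0⇒n4  → match P1@[0:0]
[1] read 'b'  n4⇒n5 (fail-walked)
[2] read 'b'  n5⇒n10
[3] read 'e'  n10⇒n11  → match P4@[1:3]
[4] read 'a'  n11⇒n1 (fail-walked)
[5] read 'a'  n1⇒n1 (fail-walked)
[6] read 'd'  n1⇒n0 (fail-walked)
[7] read 'd'  n0⇒n0
[8] read 'e'  n0⇒n0
[9] read 'b'  n0⇒n5
[10] read 'd'  n5⇒n12  → match P5@[9:10]
[11] read 'c'  n12⇒n4 (fail-walked)  → match P1@[11:11]
[12] read 'b'  n4⇒n5 (fail-walked)
[13] read 'd'  n5⇒n12  → match P5@[12:13]
[14] read 'b'  n12⇒n5 (fail-walked)
[15] read 'd'  n5⇒n12  → match P5@[14:15]
[16] read 'b'  n12⇒n5 (fail-walked)
[17] read 'a'  n5⇒n1 (fail-walked)
[18] read 'b'  n1⇒n2
[19] read 'd'  n2⇒n3  → match P0@[17:19],P5@[18:19]
[20] read 'c'  n3⇒n4 (fail-walked)  → match P1@[20:20]
[21] read 'c'  n4⇒n4 (fail-walked)  → match P1@[21:21]
[22] read 'b'  n4⇒n5 (fail-walked)
[23] read 'd'  n5⇒n12  → match P5@[22:23]
[24] read 'b'  n12⇒n5 (fail-walked)
[25] read 'd'  n5⇒n12  → match P5@[24:25]
[26] read 'e'  n12⇒n0 (fail-walked)
[27] read 'b'  n0⇒n5
[28] read 'b'  n5⇒n10
[29] read 'b'  n10⇒n10 (fail-walked)
[30] read 'e'  n10⇒n11  → match P4@[28:30]
[31] read 'b'  n11⇒n7 (fail-walked)
[32] read 'e'  n7⇒n8  → match P2@[29:32]
[33] read 'b'  n8⇒n7 (fail-walked)
[34] read 'e'  n7⇒n8  → match P2@[31:34]
[35] read 'b'  n8⇒n7 (fail-walked)
[36] read 'e'  n7⇒n8  → match P2@[33:36]
[37] read 'b'  n8⇒n7 (fail-walked)
[38] read 'e'  n7⇒n8  → match P2@[35:38]
[39] read 'b'  n8⇒n7 (fail-walked)
[40] read 'e'  n7⇒n8  → match P2@[37:40]
[41] read 'b'  n8⇒n7 (fail-walked)
[42] read 'a'  n7⇒n1 (fail-walked)
[43] read 'c'  n1⇒n9  → match P1@[43:43],P3@[42:43]
[44] read 'c'  n9⇒n4 (fail-walked)  → match P1@[44:44]
[45] read 'd'  n4⇒n0 (fail-walked)
[46] read 'd'  n0⇒n0
[47] read 'b'  n0⇒n5
[48] read 'a'  n5⇒n1 (fail-walked)
[49] read 'c'  n1⇒n9  → match P1@[49:49],P3@[48:49]
[50] read 'c'  n9⇒n4 (fail-walked)  → match P1@[50:50]
[51] read 'b'  n4⇒n5 (fail-walked)
[52] read 'd'  n5⇒n12  → match P5@[51:52]
[53] read 'a'  n12⇒n1 (fail-walked)

Matches: [[0,1],[3,4],[10,5],[11,1],[13,5],[15,5],[19,0],[19,5],[20,1],[21,1],[23,5],[25,5],[30,4],[32,2],[34,2],[36,2],[38,2],[40,2],[43,1],[43,3],[44,1],[49,1],[49,3],[50,1],[52,5]]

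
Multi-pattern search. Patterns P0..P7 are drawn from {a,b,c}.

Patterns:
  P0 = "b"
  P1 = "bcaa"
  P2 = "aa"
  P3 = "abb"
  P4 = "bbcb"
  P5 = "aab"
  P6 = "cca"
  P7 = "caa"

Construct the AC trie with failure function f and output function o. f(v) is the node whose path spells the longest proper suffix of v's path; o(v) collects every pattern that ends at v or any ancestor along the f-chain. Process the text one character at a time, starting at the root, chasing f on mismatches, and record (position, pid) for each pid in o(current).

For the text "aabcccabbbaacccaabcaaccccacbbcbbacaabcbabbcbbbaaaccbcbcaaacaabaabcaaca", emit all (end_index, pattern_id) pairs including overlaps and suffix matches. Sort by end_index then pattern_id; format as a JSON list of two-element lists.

Build automaton:
Trie (insert patterns):
  n0 'ε': a→5 b→1 c→13
  n1 'b': b→9 c→2  ←P0
  n2 'bc': a→3
  n3 'bca': a→4
  n4 'bcaa': ·  ←P1
  n5 'a': a→6 b→7
  n6 'aa': b→12  ←P2
  n7 'ab': b→8
  n8 'abb': ·  ←P3
  n9 'bb': c→10
  n10 'bbc': b→11
  n11 'bbcb': ·  ←P4
  n12 'aab': ·  ←P5
  n13 'c': a→16 c→14
  n14 'cc': a→15
  n15 'cca': ·  ←P6
  n16 'ca': a→17
  n17 'caa': ·  ←P7

BFS fail/out derivation:
  fail(1) 'b': from fail(0)=0 chase 'b': 0 ⇒ 0;  out={0}∪out(0)={0}
  fail(5) 'a': from fail(0)=0 chase 'a': 0 ⇒ 0;  out=∅∪out(0)=∅
  fail(13) 'c': from fail(0)=0 chase 'c': 0 ⇒ 0;  out=∅∪out(0)=∅
  fail(2) 'bc': from fail(1)=0 chase 'c': 0 ⇒ 13;  out=∅∪out(13)=∅
  fail(6) 'aa': from fail(5)=0 chase 'a': 0 ⇒ 5;  out={2}∪out(5)={2}
  fail(7) 'ab': from fail(5)=0 chase 'b': 0 ⇒ 1;  out=∅∪out(1)={0}
  fail(9) 'bb': from fail(1)=0 chase 'b': 0 ⇒ 1;  out=∅∪out(1)={0}
  fail(14) 'cc': from fail(13)=0 chase 'c': 0 ⇒ 13;  out=∅∪out(13)=∅
  fail(16) 'ca': from fail(13)=0 chase 'a': 0 ⇒ 5;  out=∅∪out(5)=∅
  fail(3) 'bca': from fail(2)=13 chase 'a': 13 ⇒ 16;  out=∅∪out(16)=∅
  fail(8) 'abb': from fail(7)=1 chase 'b': 1 ⇒ 9;  out={3}∪out(9)={0,3}
  fail(10) 'bbc': from fail(9)=1 chase 'c': 1 ⇒ 2;  out=∅∪out(2)=∅
  fail(12) 'aab': from fail(6)=5 chase 'b': 5 ⇒ 7;  out={5}∪out(7)={0,5}
  fail(15) 'cca': from fail(14)=13 chase 'a': 13 ⇒ 16;  out={6}∪out(16)={6}
  fail(17) 'caa': from fail(16)=5 chase 'a': 5 ⇒ 6;  out={7}∪out(6)={2,7}
  fail(4) 'bcaa': from fail(3)=16 chase 'a': 16 ⇒ 17;  out={1}∪out(17)={1,2,7}
  fail(11) 'bbcb': from fail(10)=2 chase 'b': 2→13→0 ⇒ 1;  out={4}∪out(1)={0,4}

Scan:
pos 0 'a': at 5
pos 1 'a': at 6  ** P2@[0:1]
pos 2 'b': at 12  ** P0@[2:2],P5@[0:2]
pos 3 'c': at 2 ·f
pos 4 'c': at 14 ·f
pos 5 'c': at 14 ·f
pos 6 'a': at 15  ** P6@[4:6]
pos 7 'b': at 7 ·f  ** P0@[7:7]
pos 8 'b': at 8  ** P0@[8:8],P3@[6:8]
pos 9 'b': at 9 ·f  ** P0@[9:9]
pos 10 'a': at 5 ·f
pos 11 'a': at 6  ** P2@[10:11]
pos 12 'c': at 13 ·f
pos 13 'c': at 14
pos 14 'c': at 14 ·f
pos 15 'a': at 15  ** P6@[13:15]
pos 16 'a': at 17 ·f  ** P2@[15:16],P7@[14:16]
pos 17 'b': at 12 ·f  ** P0@[17:17],P5@[15:17]
pos 18 'c': at 2 ·f
pos 19 'a': at 3
pos 20 'a': at 4  ** P1@[17:20],P2@[19:20],P7@[18:20]
pos 21 'c': at 13 ·f
pos 22 'c': at 14
pos 23 'c': at 14 ·f
pos 24 'c': at 14 ·f
pos 25 'a': at 15  ** P6@[23:25]
pos 26 'c': at 13 ·f
pos 27 'b': at 1 ·f  ** P0@[27:27]
pos 28 'b': at 9  ** P0@[28:28]
pos 29 'c': at 10
pos 30 'b': at 11  ** P0@[30:30],P4@[27:30]
pos 31 'b': at 9 ·f  ** P0@[31:31]
pos 32 'a': at 5 ·f
pos 33 'c': at 13 ·f
pos 34 'a': at 16
pos 35 'a': at 17  ** P2@[34:35],P7@[33:35]
pos 36 'b': at 12 ·f  ** P0@[36:36],P5@[34:36]
pos 37 'c': at 2 ·f
pos 38 'b': at 1 ·f  ** P0@[38:38]
pos 39 'a': at 5 ·f
pos 40 'b': at 7  ** P0@[40:40]
pos 41 'b': at 8  ** P0@[41:41],P3@[39:41]
pos 42 'c': at 10 ·f
pos 43 'b': at 11  ** P0@[43:43],P4@[40:43]
pos 44 'b': at 9 ·f  ** P0@[44:44]
pos 45 'b': at 9 ·f  ** P0@[45:45]
pos 46 'a': at 5 ·f
pos 47 'a': at 6  ** P2@[46:47]
pos 48 'a': at 6 ·f  ** P2@[47:48]
pos 49 'c': at 13 ·f
pos 50 'c': at 14
pos 51 'b': at 1 ·f  ** P0@[51:51]
pos 52 'c': at 2
pos 53 'b': at 1 ·f  ** P0@[53:53]
pos 54 'c': at 2
pos 55 'a': at 3
pos 56 'a': at 4  ** P1@[53:56],P2@[55:56],P7@[54:56]
pos 57 'a': at 6 ·f  ** P2@[56:57]
pos 58 'c': at 13 ·f
pos 59 'a': at 16
pos 60 'a': at 17  ** P2@[59:60],P7@[58:60]
pos 61 'b': at 12 ·f  ** P0@[61:61],P5@[59:61]
pos 62 'a': at 5 ·f
pos 63 'a': at 6  ** P2@[62:63]
pos 64 'b': at 12  ** P0@[64:64],P5@[62:64]
pos 65 'c': at 2 ·f
pos 66 'a': at 3
pos 67 'a': at 4  ** P1@[64:67],P2@[66:67],P7@[65:67]
pos 68 'c': at 13 ·f
pos 69 'a': at 16

Result: [[1,2],[2,0],[2,5],[6,6],[7,0],[8,0],[8,3],[9,0],[11,2],[15,6],[16,2],[16,7],[17,0],[17,5],[20,1],[20,2],[20,7],[25,6],[27,0],[28,0],[30,0],[30,4],[31,0],[35,2],[35,7],[36,0],[36,5],[38,0],[40,0],[41,0],[41,3],[43,0],[43,4],[44,0],[45,0],[47,2],[48,2],[51,0],[53,0],[56,1],[56,2],[56,7],[57,2],[60,2],[60,7],[61,0],[61,5],[63,2],[64,0],[64,5],[67,1],[67,2],[67,7]]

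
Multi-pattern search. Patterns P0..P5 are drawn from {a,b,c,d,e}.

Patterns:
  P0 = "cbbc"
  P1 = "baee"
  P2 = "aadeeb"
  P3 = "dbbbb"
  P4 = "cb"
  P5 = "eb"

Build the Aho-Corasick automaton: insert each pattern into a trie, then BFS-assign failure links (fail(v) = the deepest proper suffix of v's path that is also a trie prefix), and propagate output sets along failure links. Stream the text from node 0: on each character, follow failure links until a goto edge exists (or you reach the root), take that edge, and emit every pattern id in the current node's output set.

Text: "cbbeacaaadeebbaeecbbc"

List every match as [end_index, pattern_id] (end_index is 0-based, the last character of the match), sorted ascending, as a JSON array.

Build:
Trie nodes:
  n0 'ε': a→9 b→5 c→1 d→15 e→20
  n1 'c': b→2
  n2 'cb': b→3  ←P4
  n3 'cbb': c→4
  n4 'cbbc': ·  ←P0
  n5 'b': a→6
  n6 'ba': e→7
  n7 'bae': e→8
  n8 'baee': ·  ←P1
  n9 'a': a→10
  n10 'aa': d→11
  n11 'aad': e→12
  n12 'aade': e→13
  n13 'aadee': b→14
  n14 'aadeeb': ·  ←P2
  n15 'd': b→16
  n16 'db': b→17
  n17 'dbb': b→18
  n18 'dbbb': b→19
  n19 'dbbbb': ·  ←P3
  n20 'e': b→21
  n21 'eb': ·  ←P5

Failure links (BFS by depth):
  n1('c'): parent n0 fail=0; on 'c' 0 → fail=0;  out ∅∪∅=∅
  n5('b'): parent n0 fail=0; on 'b' 0 → fail=0;  out ∅∪∅=∅
  n9('a'): parent n0 fail=0; on 'a' 0 → fail=0;  out ∅∪∅=∅
  n15('d'): parent n0 fail=0; on 'd' 0 → fail=0;  out ∅∪∅=∅
  n20('e'): parent n0 fail=0; on 'e' 0 → fail=0;  out ∅∪∅=∅
  n2('cb'): parent n1 fail=0; on 'b' 0 → fail=5;  out {4}∪∅={4}
  n6('ba'): parent n5 fail=0; on 'a' 0 → fail=9;  out ∅∪∅=∅
  n10('aa'): parent n9 fail=0; on 'a' 0 → fail=9;  out ∅∪∅=∅
  n16('db'): parent n15 fail=0; on 'b' 0 → fail=5;  out ∅∪∅=∅
  n21('eb'): parent n20 fail=0; on 'b' 0 → fail=5;  out {5}∪∅={5}
  n3('cbb'): parent n2 fail=5; on 'b' 5→0 → fail=5;  out ∅∪∅=∅
  n7('bae'): parent n6 fail=9; on 'e' 9→0 → fail=20;  out ∅∪∅=∅
  n11('aad'): parent n10 fail=9; on 'd' 9→0 → fail=15;  out ∅∪∅=∅
  n17('dbb'): parent n16 fail=5; on 'b' 5→0 → fail=5;  out ∅∪∅=∅
  n4('cbbc'): parent n3 fail=5; on 'c' 5→0 → fail=1;  out {0}∪∅={0}
  n8('baee'): parent n7 fail=20; on 'e' 20→0 → fail=20;  out {1}∪∅={1}
  n12('aade'): parent n11 fail=15; on 'e' 15→0 → fail=20;  out ∅∪∅=∅
  n18('dbbb'): parent n17 fail=5; on 'b' 5→0 → fail=5;  out ∅∪∅=∅
  n13('aadee'): parent n12 fail=20; on 'e' 20→0 → fail=20;  out ∅∪∅=∅
  n19('dbbbb'): parent n18 fail=5; on 'b' 5→0 → fail=5;  out {3}∪∅={3}
  n14('aadeeb'): parent n13 fail=20; on 'b' 20 → fail=21;  out {2}∪{5}={2,5}

Text stream:
[0] read 'c'  n0⇒n1
[1] read 'b'  n1⇒n2  → match P4@[0:1]
[2] read 'b'  n2⇒n3
[3] read 'e'  n3⇒n20 (via fail)
[4] read 'a'  n20⇒n9 (via fail)
[5] read 'c'  n9⇒n1 (via fail)
[6] read 'a'  n1⇒n9 (via fail)
[7] read 'a'  n9⇒n10
[8] read 'a'  n10⇒n10 (via fail)
[9] read 'd'  n10⇒n11
[10] read 'e'  n11⇒n12
[11] read 'e'  n12⇒n13
[12] read 'b'  n13⇒n14  → match P2@[7:12],P5@[11:12]
[13] read 'b'  n14⇒n5 (via fail)
[14] read 'a'  n5⇒n6
[15] read 'e'  n6⇒n7
[16] read 'e'  n7⇒n8  → match P1@[13:16]
[17] read 'c'  n8⇒n1 (via fail)
[18] read 'b'  n1⇒n2  → match P4@[17:18]
[19] read 'b'  n2⇒n3
[20] read 'c'  n3⇒n4  → match P0@[17:20]

Result: [[1,4],[12,2],[12,5],[16,1],[18,4],[20,0]]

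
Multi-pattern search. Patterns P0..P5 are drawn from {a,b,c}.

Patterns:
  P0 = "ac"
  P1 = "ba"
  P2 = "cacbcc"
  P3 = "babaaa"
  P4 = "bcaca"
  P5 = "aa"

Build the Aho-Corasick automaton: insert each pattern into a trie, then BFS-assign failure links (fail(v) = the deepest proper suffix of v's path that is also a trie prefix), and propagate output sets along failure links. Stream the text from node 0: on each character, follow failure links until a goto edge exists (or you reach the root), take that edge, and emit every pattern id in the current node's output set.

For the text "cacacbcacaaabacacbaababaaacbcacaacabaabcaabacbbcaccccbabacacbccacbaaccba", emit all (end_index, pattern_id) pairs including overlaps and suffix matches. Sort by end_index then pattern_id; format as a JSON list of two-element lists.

Build:
Trie nodes:
  n0 'ε': a→1 b→3 c→5
  n1 'a': a→19 c→2
  n2 'ac': ·  [P0 ends]
  n3 'b': a→4 c→15
  n4 'ba': b→11  [P1 ends]
  n5 'c': a→6
  n6 'ca': c→7
  n7 'cac': b→8
  n8 'cacb': c→9
  n9 'cacbc': c→10
  n10 'cacbcc': ·  [P2 ends]
  n11 'bab': a→12
  n12 'baba': a→13
  n13 'babaa': a→14
  n14 'babaaa': ·  [P3 ends]
  n15 'bc': a→16
  n16 'bca': c→17
  n17 'bcac': a→18
  n18 'bcaca': ·  [P4 ends]
  n19 'aa': ·  [P5 ends]

BFS fail/out derivation:
  fail(1) 'a': from fail(0)=0 chase 'a': 0 ⇒ 0;  out=∅∪out(0)=∅
  fail(3) 'b': from fail(0)=0 chase 'b': 0 ⇒ 0;  out=∅∪out(0)=∅
  fail(5) 'c': from fail(0)=0 chase 'c': 0 ⇒ 0;  out=∅∪out(0)=∅
  fail(2) 'ac': from fail(1)=0 chase 'c': 0 ⇒ 5;  out={0}∪out(5)={0}
  fail(4) 'ba': from fail(3)=0 chase 'a': 0 ⇒ 1;  out={1}∪out(1)={1}
  fail(6) 'ca': from fail(5)=0 chase 'a': 0 ⇒ 1;  out=∅∪out(1)=∅
  fail(15) 'bc': from fail(3)=0 chase 'c': 0 ⇒ 5;  out=∅∪out(5)=∅
  fail(19) 'aa': from fail(1)=0 chase 'a': 0 ⇒ 1;  out={5}∪out(1)={5}
  fail(7) 'cac': from fail(6)=1 chase 'c': 1 ⇒ 2;  out=∅∪out(2)={0}
  fail(11) 'bab': from fail(4)=1 chase 'b': 1→0 ⇒ 3;  out=∅∪out(3)=∅
  fail(16) 'bca': from fail(15)=5 chase 'a': 5 ⇒ 6;  out=∅∪out(6)=∅
  fail(8) 'cacb': from fail(7)=2 chase 'b': 2→5→0 ⇒ 3;  out=∅∪out(3)=∅
  fail(12) 'baba': from fail(11)=3 chase 'a': 3 ⇒ 4;  out=∅∪out(4)={1}
  fail(17) 'bcac': from fail(16)=6 chase 'c': 6 ⇒ 7;  out=∅∪out(7)={0}
  fail(9) 'cacbc': from fail(8)=3 chase 'c': 3 ⇒ 15;  out=∅∪out(15)=∅
  fail(13) 'babaa': from fail(12)=4 chase 'a': 4→1 ⇒ 19;  out=∅∪out(19)={5}
  fail(18) 'bcaca': from fail(17)=7 chase 'a': 7→2→5 ⇒ 6;  out={4}∪out(6)={4}
  fail(10) 'cacbcc': from fail(9)=15 chase 'c': 15→5→0 ⇒ 5;  out={2}∪out(5)={2}
  fail(14) 'babaaa': from fail(13)=19 chase 'a': 19→1 ⇒ 19;  out={3}∪out(19)={3,5}

Scan:
[0] read 'c'  n0⇒n5
[1] read 'a'  n5⇒n6
[2] read 'c'  n6⇒n7  emit P0@[1:2]
[3] read 'a'  n7⇒n6 (via fail)
[4] read 'c'  n6⇒n7  emit P0@[3:4]
[5] read 'b'  n7⇒n8
[6] read 'c'  n8⇒n9
[7] read 'a'  n9⇒n16 (via fail)
[8] read 'c'  n16⇒n17  emit P0@[7:8]
[9] read 'a'  n17⇒n18  emit P4@[5:9]
[10] read 'a'  n18⇒n19 (via fail)  emit P5@[9:10]
[11] read 'a'  n19⇒n19 (via fail)  emit P5@[10:11]
[12] read 'b'  n19⇒n3 (via fail)
[13] read 'a'  n3⇒n4  emit P1@[12:13]
[14] read 'c'  n4⇒n2 (via fail)  emit P0@[13:14]
[15] read 'a'  n2⇒n6 (via fail)
[16] read 'c'  n6⇒n7  emit P0@[15:16]
[17] read 'b'  n7⇒n8
[18] read 'a'  n8⇒n4 (via fail)  emit P1@[17:18]
[19] read 'a'  n4⇒n19 (via fail)  emit P5@[18:19]
[20] read 'b'  n19⇒n3 (via fail)
[21] read 'a'  n3⇒n4  emit P1@[20:21]
[22] read 'b'  n4⇒n11
[23] read 'a'  n11⇒n12  emit P1@[22:23]
[24] read 'a'  n12⇒n13  emit P5@[23:24]
[25] read 'a'  n13⇒n14  emit P3@[20:25],P5@[24:25]
[26] read 'c'  n14⇒n2 (via fail)  emit P0@[25:26]
[27] read 'b'  n2⇒n3 (via fail)
[28] read 'c'  n3⇒n15
[29] read 'a'  n15⇒n16
[30] read 'c'  n16⇒n17  emit P0@[29:30]
[31] read 'a'  n17⇒n18  emit P4@[27:31]
[32] read 'a'  n18⇒n19 (via fail)  emit P5@[31:32]
[33] read 'c'  n19⇒n2 (via fail)  emit P0@[32:33]
[34] read 'a'  n2⇒n6 (via fail)
[35] read 'b'  n6⇒n3 (via fail)
[36] read 'a'  n3⇒n4  emit P1@[35:36]
[37] read 'a'  n4⇒n19 (via fail)  emit P5@[36:37]
[38] read 'b'  n19⇒n3 (via fail)
[39] read 'c'  n3⇒n15
[40] read 'a'  n15⇒n16
[41] read 'a'  n16⇒n19 (via fail)  emit P5@[40:41]
[42] read 'b'  n19⇒n3 (via fail)
[43] read 'a'  n3⇒n4  emit P1@[42:43]
[44] read 'c'  n4⇒n2 (via fail)  emit P0@[43:44]
[45] read 'b'  n2⇒n3 (via fail)
[46] read 'b'  n3⇒n3 (via fail)
[47] read 'c'  n3⇒n15
[48] read 'a'  n15⇒n16
[49] read 'c'  n16⇒n17  emit P0@[48:49]
[50] read 'c'  n17⇒n5 (via fail)
[51] read 'c'  n5⇒n5 (via fail)
[52] read 'c'  n5⇒n5 (via fail)
[53] read 'b'  n5⇒n3 (via fail)
[54] read 'a'  n3⇒n4  emit P1@[53:54]
[55] read 'b'  n4⇒n11
[56] read 'a'  n11⇒n12  emit P1@[55:56]
[57] read 'c'  n12⇒n2 (via fail)  emit P0@[56:57]
[58] read 'a'  n2⇒n6 (via fail)
[59] read 'c'  n6⇒n7  emit P0@[58:59]
[60] read 'b'  n7⇒n8
[61] read 'c'  n8⇒n9
[62] read 'c'  n9⇒n10  emit P2@[57:62]
[63] read 'a'  n10⇒n6 (via fail)
[64] read 'c'  n6⇒n7  emit P0@[63:64]
[65] read 'b'  n7⇒n8
[66] read 'a'  n8⇒n4 (via fail)  emit P1@[65:66]
[67] read 'a'  n4⇒n19 (via fail)  emit P5@[66:67]
[68] read 'c'  n19⇒n2 (via fail)  emit P0@[67:68]
[69] read 'c'  n2⇒n5 (via fail)
[70] read 'b'  n5⇒n3 (via fail)
[71] read 'a'  n3⇒n4  emit P1@[70:71]

Matches: [[2,0],[4,0],[8,0],[9,4],[10,5],[11,5],[13,1],[14,0],[16,0],[18,1],[19,5],[21,1],[23,1],[24,5],[25,3],[25,5],[26,0],[30,0],[31,4],[32,5],[33,0],[36,1],[37,5],[41,5],[43,1],[44,0],[49,0],[54,1],[56,1],[57,0],[59,0],[62,2],[64,0],[66,1],[67,5],[68,0],[71,1]]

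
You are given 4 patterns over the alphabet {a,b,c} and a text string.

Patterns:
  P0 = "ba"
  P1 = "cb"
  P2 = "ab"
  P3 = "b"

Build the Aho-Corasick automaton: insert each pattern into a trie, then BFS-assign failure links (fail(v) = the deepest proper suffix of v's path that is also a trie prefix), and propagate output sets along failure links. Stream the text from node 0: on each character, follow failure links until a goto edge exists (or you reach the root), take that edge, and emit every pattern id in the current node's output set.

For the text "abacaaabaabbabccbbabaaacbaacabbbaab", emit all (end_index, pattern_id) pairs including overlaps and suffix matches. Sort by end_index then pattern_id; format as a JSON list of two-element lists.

Build:
Trie (insert patterns):
  n0 'ε': a→5 b→1 c→3
  n1 'b': a→2  [P3 ends]
  n2 'ba': ·  [P0 ends]
  n3 'c': b→4
  n4 'cb': ·  [P1 ends]
  n5 'a': b→6
  n6 'ab': ·  [P2 ends]

Failure links (BFS by depth):
  fail(1) 'b': from fail(0)=0 chase 'b': 0 ⇒ 0;  out={3}∪out(0)={3}
  fail(3) 'c': from fail(0)=0 chase 'c': 0 ⇒ 0;  out=∅∪out(0)=∅
  fail(5) 'a': from fail(0)=0 chase 'a': 0 ⇒ 0;  out=∅∪out(0)=∅
  fail(2) 'ba': from fail(1)=0 chase 'a': 0 ⇒ 5;  out={0}∪out(5)={0}
  fail(4) 'cb': from fail(3)=0 chase 'b': 0 ⇒ 1;  out={1}∪out(1)={1,3}
  fail(6) 'ab': from fail(5)=0 chase 'b': 0 ⇒ 1;  out={2}∪out(1)={2,3}

Scan:
[0] read 'a'  n0⇒n5
[1] read 'b'  n5⇒n6  emit P2@[0:1],P3@[1:1]
[2] read 'a'  n6⇒n2 ·f  emit P0@[1:2]
[3] read 'c'  n2⇒n3 ·f
[4] read 'a'  n3⇒n5 ·f
[5] read 'a'  n5⇒n5 ·f
[6] read 'a'  n5⇒n5 ·f
[7] read 'b'  n5⇒n6  emit P2@[6:7],P3@[7:7]
[8] read 'a'  n6⇒n2 ·f  emit P0@[7:8]
[9] read 'a'  n2⇒n5 ·f
[10] read 'b'  n5⇒n6  emit P2@[9:10],P3@[10:10]
[11] read 'b'  n6⇒n1 ·f  emit P3@[11:11]
[12] read 'a'  n1⇒n2  emit P0@[11:12]
[13] read 'b'  n2⇒n6 ·f  emit P2@[12:13],P3@[13:13]
[14] read 'c'  n6⇒n3 ·f
[15] read 'c'  n3⇒n3 ·f
[16] read 'b'  n3⇒n4  emit P1@[15:16],P3@[16:16]
[17] read 'b'  n4⇒n1 ·f  emit P3@[17:17]
[18] read 'a'  n1⇒n2  emit P0@[17:18]
[19] read 'b'  n2⇒n6 ·f  emit P2@[18:19],P3@[19:19]
[20] read 'a'  n6⇒n2 ·f  emit P0@[19:20]
[21] read 'a'  n2⇒n5 ·f
[22] read 'a'  n5⇒n5 ·f
[23] read 'c'  n5⇒n3 ·f
[24] read 'b'  n3⇒n4  emit P1@[23:24],P3@[24:24]
[25] read 'a'  n4⇒n2 ·f  emit P0@[24:25]
[26] read 'a'  n2⇒n5 ·f
[27] read 'c'  n5⇒n3 ·f
[28] read 'a'  n3⇒n5 ·f
[29] read 'b'  n5⇒n6  emit P2@[28:29],P3@[29:29]
[30] read 'b'  n6⇒n1 ·f  emit P3@[30:30]
[31] read 'b'  n1⇒n1 ·f  emit P3@[31:31]
[32] read 'a'  n1⇒n2  emit P0@[31:32]
[33] read 'a'  n2⇒n5 ·f
[34] read 'b'  n5⇒n6  emit P2@[33:34],P3@[34:34]

All matches (sorted): [[1,2],[1,3],[2,0],[7,2],[7,3],[8,0],[10,2],[10,3],[11,3],[12,0],[13,2],[13,3],[16,1],[16,3],[17,3],[18,0],[19,2],[19,3],[20,0],[24,1],[24,3],[25,0],[29,2],[29,3],[30,3],[31,3],[32,0],[34,2],[34,3]]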